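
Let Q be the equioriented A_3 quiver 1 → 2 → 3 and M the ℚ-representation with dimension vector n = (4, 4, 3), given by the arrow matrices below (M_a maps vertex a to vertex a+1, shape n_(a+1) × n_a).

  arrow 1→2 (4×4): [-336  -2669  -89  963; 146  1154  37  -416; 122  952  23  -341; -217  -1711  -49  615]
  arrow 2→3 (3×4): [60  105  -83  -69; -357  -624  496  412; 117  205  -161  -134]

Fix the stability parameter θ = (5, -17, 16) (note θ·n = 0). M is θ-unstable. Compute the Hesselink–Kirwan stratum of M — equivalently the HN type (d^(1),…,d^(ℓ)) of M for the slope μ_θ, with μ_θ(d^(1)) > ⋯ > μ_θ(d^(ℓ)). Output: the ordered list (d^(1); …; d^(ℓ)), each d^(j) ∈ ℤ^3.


Interval decomposition of M: I[1,2], I[1,3]^3.
HN type (ℓ=2): μ^(1)=16; μ^(2)=-6

((0, 0, 3); (4, 4, 0))


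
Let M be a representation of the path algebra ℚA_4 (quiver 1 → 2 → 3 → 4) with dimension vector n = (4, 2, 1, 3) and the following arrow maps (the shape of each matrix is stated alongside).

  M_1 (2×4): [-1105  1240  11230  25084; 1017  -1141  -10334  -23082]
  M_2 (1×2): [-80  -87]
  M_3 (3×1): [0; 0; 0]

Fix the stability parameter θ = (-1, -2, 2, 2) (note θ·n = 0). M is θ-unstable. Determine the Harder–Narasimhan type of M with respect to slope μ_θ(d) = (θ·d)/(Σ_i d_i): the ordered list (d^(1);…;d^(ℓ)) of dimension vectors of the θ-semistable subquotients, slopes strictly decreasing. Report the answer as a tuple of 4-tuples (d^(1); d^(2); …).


Via rank(M_{q-1}∘⋯∘M_p): M ≅ I[1,1]^2, I[1,2], I[1,3], I[4,4]^3.
μ_θ-semistable layers: μ^(1)=2; μ^(2)=-1; μ^(3)=-3/2

((0, 0, 1, 3); (2, 0, 0, 0); (2, 2, 0, 0))


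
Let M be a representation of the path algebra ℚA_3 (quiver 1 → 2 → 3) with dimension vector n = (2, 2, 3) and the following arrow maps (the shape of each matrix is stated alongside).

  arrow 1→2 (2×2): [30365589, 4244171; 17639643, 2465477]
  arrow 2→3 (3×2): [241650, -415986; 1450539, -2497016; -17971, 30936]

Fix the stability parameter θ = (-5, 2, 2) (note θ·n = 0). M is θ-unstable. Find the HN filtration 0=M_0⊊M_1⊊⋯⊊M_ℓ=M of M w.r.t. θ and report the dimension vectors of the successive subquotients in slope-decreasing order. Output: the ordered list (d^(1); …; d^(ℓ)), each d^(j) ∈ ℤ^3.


Via rank(M_{q-1}∘⋯∘M_p): M ≅ I[1,1], I[1,3], I[2,3], I[3,3].
μ_θ-semistable layers: μ^(1)=2; μ^(2)=-5

((0, 2, 3); (2, 0, 0))


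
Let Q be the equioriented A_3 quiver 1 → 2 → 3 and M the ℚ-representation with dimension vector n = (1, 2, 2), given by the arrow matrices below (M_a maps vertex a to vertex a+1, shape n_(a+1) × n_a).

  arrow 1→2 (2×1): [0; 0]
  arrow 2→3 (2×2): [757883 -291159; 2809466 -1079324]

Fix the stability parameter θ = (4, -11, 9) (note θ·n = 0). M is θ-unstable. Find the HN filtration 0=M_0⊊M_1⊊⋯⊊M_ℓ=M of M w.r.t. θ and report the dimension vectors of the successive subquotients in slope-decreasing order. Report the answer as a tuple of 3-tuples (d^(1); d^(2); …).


Via rank(M_{q-1}∘⋯∘M_p): M ≅ I[1,1], I[2,3]^2.
μ_θ-semistable layers: μ^(1)=9; μ^(2)=4; μ^(3)=-11

((0, 0, 2); (1, 0, 0); (0, 2, 0))


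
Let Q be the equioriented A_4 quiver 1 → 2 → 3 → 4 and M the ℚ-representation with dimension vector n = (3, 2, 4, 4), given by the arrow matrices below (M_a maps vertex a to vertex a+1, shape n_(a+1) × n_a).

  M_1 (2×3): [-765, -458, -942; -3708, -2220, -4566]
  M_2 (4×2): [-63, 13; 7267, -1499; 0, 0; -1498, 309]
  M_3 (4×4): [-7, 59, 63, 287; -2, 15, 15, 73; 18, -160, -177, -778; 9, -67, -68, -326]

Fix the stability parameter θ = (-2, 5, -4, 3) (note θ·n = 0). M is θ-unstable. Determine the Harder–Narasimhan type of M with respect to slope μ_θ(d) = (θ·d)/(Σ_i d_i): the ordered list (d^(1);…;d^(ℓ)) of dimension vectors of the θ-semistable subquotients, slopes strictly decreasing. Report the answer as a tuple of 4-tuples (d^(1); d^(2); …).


Via rank(M_{q-1}∘⋯∘M_p): M ≅ I[1,1], I[1,4]^2, I[3,4]^2.
μ_θ-semistable layers: μ^(1)=3; μ^(2)=1/2; μ^(3)=-2; μ^(4)=-4

((0, 0, 0, 4); (0, 2, 2, 0); (3, 0, 0, 0); (0, 0, 2, 0))


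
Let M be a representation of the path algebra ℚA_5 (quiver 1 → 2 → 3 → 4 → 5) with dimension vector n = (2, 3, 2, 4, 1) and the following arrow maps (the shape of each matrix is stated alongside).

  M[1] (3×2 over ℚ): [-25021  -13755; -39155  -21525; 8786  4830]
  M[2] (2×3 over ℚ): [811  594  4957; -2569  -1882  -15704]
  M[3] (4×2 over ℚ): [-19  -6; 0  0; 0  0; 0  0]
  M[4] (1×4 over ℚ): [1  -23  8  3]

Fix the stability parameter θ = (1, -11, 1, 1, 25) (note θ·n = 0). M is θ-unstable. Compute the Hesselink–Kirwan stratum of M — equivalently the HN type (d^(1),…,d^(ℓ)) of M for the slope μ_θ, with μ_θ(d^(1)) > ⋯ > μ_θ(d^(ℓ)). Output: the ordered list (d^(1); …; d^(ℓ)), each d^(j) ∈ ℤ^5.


Via rank(M_{q-1}∘⋯∘M_p): M ≅ I[1,1], I[1,5], I[2,2], I[2,3], I[4,4]^3.
μ_θ-semistable layers: μ^(1)=25; μ^(2)=1; μ^(3)=-5; μ^(4)=-11

((0, 0, 0, 0, 1); (1, 0, 2, 4, 0); (1, 1, 0, 0, 0); (0, 2, 0, 0, 0))


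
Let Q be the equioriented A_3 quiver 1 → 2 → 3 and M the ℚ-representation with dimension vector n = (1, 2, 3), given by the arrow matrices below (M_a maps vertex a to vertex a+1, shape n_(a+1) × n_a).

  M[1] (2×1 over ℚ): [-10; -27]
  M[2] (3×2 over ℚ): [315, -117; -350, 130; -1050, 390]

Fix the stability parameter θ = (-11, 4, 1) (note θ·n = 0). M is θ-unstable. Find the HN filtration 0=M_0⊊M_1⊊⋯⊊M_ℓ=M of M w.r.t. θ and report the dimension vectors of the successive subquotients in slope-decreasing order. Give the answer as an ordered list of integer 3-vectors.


Via rank(M_{q-1}∘⋯∘M_p): M ≅ I[1,3], I[2,2], I[3,3]^2.
μ_θ-semistable layers: μ^(1)=4; μ^(2)=5/2; μ^(3)=1; μ^(4)=-11

((0, 1, 0); (0, 1, 1); (0, 0, 2); (1, 0, 0))


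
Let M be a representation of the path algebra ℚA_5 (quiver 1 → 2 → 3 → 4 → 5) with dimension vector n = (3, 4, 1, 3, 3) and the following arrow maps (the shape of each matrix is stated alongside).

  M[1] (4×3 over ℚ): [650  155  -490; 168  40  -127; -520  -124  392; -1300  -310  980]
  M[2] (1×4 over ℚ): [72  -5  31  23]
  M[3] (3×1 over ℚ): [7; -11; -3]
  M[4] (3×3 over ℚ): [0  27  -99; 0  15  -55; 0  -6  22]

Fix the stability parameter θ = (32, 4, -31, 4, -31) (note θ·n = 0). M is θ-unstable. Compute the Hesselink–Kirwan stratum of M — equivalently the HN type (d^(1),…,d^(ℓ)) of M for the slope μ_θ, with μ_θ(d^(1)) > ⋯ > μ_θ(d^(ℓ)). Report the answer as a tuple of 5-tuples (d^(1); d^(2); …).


Interval decomposition of M: I[1,1], I[1,2], I[1,4], I[2,2]^2, I[4,4], I[4,5], I[5,5]^2.
HN type (ℓ=6): μ^(1)=32; μ^(2)=18; μ^(3)=4; μ^(4)=5/3; μ^(5)=-27/2; μ^(6)=-31

((1, 0, 0, 0, 0); (1, 1, 0, 0, 0); (0, 2, 0, 2, 0); (1, 1, 1, 0, 0); (0, 0, 0, 1, 1); (0, 0, 0, 0, 2))


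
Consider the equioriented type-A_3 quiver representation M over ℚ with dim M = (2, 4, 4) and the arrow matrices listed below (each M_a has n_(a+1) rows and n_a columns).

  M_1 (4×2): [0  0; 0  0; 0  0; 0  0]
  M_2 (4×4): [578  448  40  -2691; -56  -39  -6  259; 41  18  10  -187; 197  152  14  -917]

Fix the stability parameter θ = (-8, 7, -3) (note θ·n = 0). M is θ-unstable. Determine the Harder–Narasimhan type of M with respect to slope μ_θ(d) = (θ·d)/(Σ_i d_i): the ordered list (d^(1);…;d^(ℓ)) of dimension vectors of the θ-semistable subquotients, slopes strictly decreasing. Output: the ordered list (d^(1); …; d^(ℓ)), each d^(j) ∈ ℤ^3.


Barcode: M ≅ I[1,1]^2, I[2,2], I[2,3]^3, I[3,3]. HN layers by μ_θ (4 steps, strictly decreasing):
  μ^(1)=7; μ^(2)=2; μ^(3)=-3; μ^(4)=-8

((0, 1, 0); (0, 3, 3); (0, 0, 1); (2, 0, 0))


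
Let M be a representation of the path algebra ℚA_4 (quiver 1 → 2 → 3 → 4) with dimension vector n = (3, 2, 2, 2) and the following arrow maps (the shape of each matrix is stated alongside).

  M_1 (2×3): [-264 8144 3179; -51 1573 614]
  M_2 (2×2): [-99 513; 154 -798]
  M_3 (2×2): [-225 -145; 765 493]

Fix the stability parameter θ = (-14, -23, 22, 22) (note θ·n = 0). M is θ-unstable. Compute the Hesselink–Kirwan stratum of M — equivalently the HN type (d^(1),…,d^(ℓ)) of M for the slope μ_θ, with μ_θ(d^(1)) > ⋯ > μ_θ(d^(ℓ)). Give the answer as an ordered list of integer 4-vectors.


Interval decomposition of M: I[1,1], I[1,2], I[1,4], I[3,3], I[4,4].
HN type (ℓ=3): μ^(1)=22; μ^(2)=-14; μ^(3)=-37/2

((0, 0, 2, 2); (1, 0, 0, 0); (2, 2, 0, 0))


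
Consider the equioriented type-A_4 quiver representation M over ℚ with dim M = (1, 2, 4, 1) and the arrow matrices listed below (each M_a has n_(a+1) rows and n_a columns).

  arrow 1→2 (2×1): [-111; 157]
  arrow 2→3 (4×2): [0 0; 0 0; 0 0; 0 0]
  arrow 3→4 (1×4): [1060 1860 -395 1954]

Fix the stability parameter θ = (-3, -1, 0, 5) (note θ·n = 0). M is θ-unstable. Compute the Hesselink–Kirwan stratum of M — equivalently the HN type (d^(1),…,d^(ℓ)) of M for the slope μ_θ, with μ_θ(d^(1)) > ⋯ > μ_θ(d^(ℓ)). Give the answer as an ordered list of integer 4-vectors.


Barcode: M ≅ I[1,2], I[2,2], I[3,3]^3, I[3,4]. HN layers by μ_θ (4 steps, strictly decreasing):
  μ^(1)=5; μ^(2)=0; μ^(3)=-1; μ^(4)=-3

((0, 0, 0, 1); (0, 0, 4, 0); (0, 2, 0, 0); (1, 0, 0, 0))


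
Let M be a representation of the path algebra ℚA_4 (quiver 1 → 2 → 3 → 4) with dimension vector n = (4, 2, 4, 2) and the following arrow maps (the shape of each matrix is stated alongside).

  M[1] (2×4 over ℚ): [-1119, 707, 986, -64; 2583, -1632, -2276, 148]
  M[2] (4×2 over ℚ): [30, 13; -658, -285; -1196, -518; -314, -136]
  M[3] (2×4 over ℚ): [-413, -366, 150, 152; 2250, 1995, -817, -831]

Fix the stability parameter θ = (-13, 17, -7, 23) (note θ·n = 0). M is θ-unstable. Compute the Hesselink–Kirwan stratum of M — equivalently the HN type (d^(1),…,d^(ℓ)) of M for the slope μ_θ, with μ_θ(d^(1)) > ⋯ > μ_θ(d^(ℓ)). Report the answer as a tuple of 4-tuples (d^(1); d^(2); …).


Barcode: M ≅ I[1,1]^2, I[1,4]^2, I[3,3]^2. HN layers by μ_θ (4 steps, strictly decreasing):
  μ^(1)=23; μ^(2)=5; μ^(3)=-7; μ^(4)=-13

((0, 0, 0, 2); (0, 2, 2, 0); (0, 0, 2, 0); (4, 0, 0, 0))


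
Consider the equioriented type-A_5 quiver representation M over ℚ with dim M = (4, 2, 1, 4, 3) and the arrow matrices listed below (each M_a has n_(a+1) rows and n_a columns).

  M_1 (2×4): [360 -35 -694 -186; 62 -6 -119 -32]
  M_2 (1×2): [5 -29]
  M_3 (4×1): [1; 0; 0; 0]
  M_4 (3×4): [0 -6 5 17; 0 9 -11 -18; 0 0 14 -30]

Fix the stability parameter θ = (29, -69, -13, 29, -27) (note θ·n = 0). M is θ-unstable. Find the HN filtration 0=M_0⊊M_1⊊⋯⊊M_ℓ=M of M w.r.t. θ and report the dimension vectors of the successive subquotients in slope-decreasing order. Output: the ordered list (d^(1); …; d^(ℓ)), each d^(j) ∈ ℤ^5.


Interval decomposition of M: I[1,1]^2, I[1,2], I[1,4], I[4,4], I[4,5]^2, I[5,5].
HN type (ℓ=5): μ^(1)=29; μ^(2)=1; μ^(3)=-13; μ^(4)=-20; μ^(5)=-27

((2, 0, 0, 2, 0); (0, 0, 0, 2, 2); (0, 0, 1, 0, 0); (2, 2, 0, 0, 0); (0, 0, 0, 0, 1))


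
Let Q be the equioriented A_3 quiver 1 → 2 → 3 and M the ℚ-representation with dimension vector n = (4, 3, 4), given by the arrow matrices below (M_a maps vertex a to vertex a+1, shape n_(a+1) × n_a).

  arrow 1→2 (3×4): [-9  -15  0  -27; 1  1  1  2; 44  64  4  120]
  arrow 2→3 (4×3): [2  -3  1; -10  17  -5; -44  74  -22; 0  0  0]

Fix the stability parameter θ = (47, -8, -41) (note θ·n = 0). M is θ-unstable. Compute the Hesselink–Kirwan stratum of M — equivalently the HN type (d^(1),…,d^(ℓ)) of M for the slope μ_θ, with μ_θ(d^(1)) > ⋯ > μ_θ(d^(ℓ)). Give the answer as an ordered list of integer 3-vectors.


Interval decomposition of M: I[1,1], I[1,2], I[1,3]^2, I[3,3]^2.
HN type (ℓ=4): μ^(1)=47; μ^(2)=39/2; μ^(3)=-2/3; μ^(4)=-41

((1, 0, 0); (1, 1, 0); (2, 2, 2); (0, 0, 2))


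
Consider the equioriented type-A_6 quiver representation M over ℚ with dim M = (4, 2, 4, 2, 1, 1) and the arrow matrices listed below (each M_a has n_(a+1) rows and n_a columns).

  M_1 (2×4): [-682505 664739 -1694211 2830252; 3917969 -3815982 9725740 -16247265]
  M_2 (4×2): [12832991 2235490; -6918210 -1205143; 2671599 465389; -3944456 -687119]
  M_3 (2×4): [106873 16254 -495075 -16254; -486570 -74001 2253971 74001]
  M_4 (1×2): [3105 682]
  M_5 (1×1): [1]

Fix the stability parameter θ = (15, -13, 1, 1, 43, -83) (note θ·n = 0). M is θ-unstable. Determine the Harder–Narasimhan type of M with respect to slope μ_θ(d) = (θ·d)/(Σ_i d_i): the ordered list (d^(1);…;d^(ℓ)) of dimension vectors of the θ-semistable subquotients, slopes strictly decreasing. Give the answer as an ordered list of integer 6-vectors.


Via rank(M_{q-1}∘⋯∘M_p): M ≅ I[1,1]^2, I[1,4], I[1,6], I[3,3]^2.
μ_θ-semistable layers: μ^(1)=15; μ^(2)=1; μ^(3)=-6

((2, 0, 0, 0, 0, 0); (1, 1, 3, 1, 0, 0); (1, 1, 1, 1, 1, 1))


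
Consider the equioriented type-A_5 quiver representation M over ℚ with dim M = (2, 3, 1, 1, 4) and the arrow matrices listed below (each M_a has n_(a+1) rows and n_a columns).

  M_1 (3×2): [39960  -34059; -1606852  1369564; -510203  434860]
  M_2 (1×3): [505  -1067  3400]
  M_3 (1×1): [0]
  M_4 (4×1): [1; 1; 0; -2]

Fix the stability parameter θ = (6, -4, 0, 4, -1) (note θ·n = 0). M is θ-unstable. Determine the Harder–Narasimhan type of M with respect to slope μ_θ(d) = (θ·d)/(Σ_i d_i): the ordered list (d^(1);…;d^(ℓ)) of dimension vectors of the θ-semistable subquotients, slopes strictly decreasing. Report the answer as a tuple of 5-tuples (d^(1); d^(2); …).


Barcode: M ≅ I[1,2], I[1,3], I[2,2], I[4,5], I[5,5]^3. HN layers by μ_θ (5 steps, strictly decreasing):
  μ^(1)=3/2; μ^(2)=1; μ^(3)=2/3; μ^(4)=-1; μ^(5)=-4

((0, 0, 0, 1, 1); (1, 1, 0, 0, 0); (1, 1, 1, 0, 0); (0, 0, 0, 0, 3); (0, 1, 0, 0, 0))


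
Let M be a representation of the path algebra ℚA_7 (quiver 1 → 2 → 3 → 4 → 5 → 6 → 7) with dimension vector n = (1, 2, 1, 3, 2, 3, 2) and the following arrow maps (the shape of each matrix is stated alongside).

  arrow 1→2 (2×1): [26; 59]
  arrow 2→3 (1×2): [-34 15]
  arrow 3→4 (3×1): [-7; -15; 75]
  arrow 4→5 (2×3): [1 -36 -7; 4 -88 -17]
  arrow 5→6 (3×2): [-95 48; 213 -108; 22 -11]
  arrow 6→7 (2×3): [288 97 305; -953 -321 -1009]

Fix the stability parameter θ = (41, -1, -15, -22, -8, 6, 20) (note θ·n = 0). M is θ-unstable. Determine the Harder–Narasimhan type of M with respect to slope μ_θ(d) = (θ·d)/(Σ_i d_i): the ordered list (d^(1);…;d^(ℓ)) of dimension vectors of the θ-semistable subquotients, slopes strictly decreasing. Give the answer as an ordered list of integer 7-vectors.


Barcode: M ≅ I[1,7], I[2,2], I[4,4], I[4,7], I[6,6]. HN layers by μ_θ (5 steps, strictly decreasing):
  μ^(1)=20; μ^(2)=6; μ^(3)=-1; μ^(4)=-8; μ^(5)=-22

((0, 0, 0, 0, 0, 0, 2); (0, 0, 0, 0, 0, 3, 0); (1, 2, 1, 1, 1, 0, 0); (0, 0, 0, 0, 1, 0, 0); (0, 0, 0, 2, 0, 0, 0))


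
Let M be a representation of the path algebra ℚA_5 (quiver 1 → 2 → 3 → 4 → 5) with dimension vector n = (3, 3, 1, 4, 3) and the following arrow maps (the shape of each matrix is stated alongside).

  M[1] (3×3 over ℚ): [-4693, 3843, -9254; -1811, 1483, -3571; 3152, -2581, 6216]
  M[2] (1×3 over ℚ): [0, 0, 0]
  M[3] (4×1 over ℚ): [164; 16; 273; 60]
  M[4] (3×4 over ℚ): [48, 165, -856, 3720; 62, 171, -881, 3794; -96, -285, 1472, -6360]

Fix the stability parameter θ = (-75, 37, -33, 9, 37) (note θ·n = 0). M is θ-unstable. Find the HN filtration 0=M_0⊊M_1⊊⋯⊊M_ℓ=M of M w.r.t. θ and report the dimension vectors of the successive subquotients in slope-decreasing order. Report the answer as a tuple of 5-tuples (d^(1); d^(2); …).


Interval decomposition of M: I[1,2]^3, I[3,5], I[4,4]^2, I[4,5], I[5,5].
HN type (ℓ=4): μ^(1)=37; μ^(2)=9; μ^(3)=-33; μ^(4)=-75

((0, 3, 0, 0, 3); (0, 0, 0, 4, 0); (0, 0, 1, 0, 0); (3, 0, 0, 0, 0))


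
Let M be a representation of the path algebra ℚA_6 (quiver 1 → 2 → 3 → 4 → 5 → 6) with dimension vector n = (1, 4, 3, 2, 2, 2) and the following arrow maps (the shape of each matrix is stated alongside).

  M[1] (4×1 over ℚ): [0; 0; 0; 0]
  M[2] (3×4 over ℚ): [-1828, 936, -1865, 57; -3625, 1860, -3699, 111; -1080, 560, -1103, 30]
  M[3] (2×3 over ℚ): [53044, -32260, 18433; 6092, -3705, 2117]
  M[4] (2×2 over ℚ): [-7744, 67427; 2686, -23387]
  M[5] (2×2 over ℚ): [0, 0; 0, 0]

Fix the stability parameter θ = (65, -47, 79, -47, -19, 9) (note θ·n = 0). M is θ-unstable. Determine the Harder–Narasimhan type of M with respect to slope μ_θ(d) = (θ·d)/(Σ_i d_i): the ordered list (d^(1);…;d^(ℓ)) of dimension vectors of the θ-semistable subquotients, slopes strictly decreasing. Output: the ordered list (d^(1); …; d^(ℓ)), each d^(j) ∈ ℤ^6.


Interval decomposition of M: I[1,1], I[2,2], I[2,3], I[2,5]^2, I[6,6]^2.
HN type (ℓ=5): μ^(1)=79; μ^(2)=65; μ^(3)=9; μ^(4)=13/3; μ^(5)=-47

((0, 0, 1, 0, 0, 0); (1, 0, 0, 0, 0, 0); (0, 0, 0, 0, 0, 2); (0, 0, 2, 2, 2, 0); (0, 4, 0, 0, 0, 0))


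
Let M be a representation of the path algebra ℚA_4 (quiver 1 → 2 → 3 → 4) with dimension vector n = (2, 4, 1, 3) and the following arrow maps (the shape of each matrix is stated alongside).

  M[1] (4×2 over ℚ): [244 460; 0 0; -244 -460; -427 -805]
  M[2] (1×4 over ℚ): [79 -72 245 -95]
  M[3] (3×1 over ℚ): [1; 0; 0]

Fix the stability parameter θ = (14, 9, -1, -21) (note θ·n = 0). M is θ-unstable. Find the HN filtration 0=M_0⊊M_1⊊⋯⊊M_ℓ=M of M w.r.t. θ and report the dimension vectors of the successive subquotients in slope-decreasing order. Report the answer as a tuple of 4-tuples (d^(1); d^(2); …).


Barcode: M ≅ I[1,1], I[1,4], I[2,2]^3, I[4,4]^2. HN layers by μ_θ (4 steps, strictly decreasing):
  μ^(1)=14; μ^(2)=9; μ^(3)=1/4; μ^(4)=-21

((1, 0, 0, 0); (0, 3, 0, 0); (1, 1, 1, 1); (0, 0, 0, 2))


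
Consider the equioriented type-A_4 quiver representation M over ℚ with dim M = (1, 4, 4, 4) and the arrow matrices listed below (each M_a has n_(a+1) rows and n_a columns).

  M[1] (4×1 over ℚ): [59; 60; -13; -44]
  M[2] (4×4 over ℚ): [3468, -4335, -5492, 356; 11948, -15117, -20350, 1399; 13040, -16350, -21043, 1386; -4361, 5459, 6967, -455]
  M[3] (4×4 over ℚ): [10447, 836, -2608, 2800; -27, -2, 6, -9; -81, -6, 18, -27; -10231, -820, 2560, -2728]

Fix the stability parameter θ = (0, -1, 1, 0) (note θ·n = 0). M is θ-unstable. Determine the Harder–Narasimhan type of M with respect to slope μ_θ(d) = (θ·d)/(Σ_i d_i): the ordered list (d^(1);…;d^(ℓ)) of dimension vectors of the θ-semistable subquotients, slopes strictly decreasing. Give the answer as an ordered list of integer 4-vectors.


Via rank(M_{q-1}∘⋯∘M_p): M ≅ I[1,4], I[2,3]^2, I[2,4], I[4,4]^2.
μ_θ-semistable layers: μ^(1)=1; μ^(2)=1/2; μ^(3)=0; μ^(4)=-1/2; μ^(5)=-1

((0, 0, 2, 0); (0, 0, 2, 2); (0, 0, 0, 2); (1, 1, 0, 0); (0, 3, 0, 0))


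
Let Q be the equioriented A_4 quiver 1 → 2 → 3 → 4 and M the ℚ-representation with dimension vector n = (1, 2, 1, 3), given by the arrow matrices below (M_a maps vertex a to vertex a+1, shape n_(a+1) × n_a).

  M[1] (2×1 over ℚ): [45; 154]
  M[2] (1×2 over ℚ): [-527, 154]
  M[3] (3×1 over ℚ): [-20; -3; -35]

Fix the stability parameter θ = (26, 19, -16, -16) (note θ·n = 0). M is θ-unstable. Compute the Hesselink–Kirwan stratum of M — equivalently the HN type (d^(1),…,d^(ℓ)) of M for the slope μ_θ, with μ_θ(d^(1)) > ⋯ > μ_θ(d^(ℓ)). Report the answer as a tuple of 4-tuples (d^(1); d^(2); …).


Via rank(M_{q-1}∘⋯∘M_p): M ≅ I[1,4], I[2,2], I[4,4]^2.
μ_θ-semistable layers: μ^(1)=19; μ^(2)=13/4; μ^(3)=-16

((0, 1, 0, 0); (1, 1, 1, 1); (0, 0, 0, 2))


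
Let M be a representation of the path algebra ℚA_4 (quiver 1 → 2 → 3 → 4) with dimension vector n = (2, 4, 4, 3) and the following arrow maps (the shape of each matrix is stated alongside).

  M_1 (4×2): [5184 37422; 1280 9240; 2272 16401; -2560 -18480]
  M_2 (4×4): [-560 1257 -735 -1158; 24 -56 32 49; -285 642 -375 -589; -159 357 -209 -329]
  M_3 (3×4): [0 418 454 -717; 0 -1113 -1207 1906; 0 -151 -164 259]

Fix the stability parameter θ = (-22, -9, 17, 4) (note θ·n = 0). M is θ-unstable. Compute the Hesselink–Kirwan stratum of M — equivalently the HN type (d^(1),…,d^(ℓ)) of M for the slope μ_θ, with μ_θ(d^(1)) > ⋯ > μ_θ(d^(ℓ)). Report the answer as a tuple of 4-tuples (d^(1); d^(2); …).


Barcode: M ≅ I[1,1], I[1,4], I[2,3], I[2,4]^2. HN layers by μ_θ (4 steps, strictly decreasing):
  μ^(1)=17; μ^(2)=21/2; μ^(3)=-9; μ^(4)=-22

((0, 0, 1, 0); (0, 0, 3, 3); (0, 4, 0, 0); (2, 0, 0, 0))


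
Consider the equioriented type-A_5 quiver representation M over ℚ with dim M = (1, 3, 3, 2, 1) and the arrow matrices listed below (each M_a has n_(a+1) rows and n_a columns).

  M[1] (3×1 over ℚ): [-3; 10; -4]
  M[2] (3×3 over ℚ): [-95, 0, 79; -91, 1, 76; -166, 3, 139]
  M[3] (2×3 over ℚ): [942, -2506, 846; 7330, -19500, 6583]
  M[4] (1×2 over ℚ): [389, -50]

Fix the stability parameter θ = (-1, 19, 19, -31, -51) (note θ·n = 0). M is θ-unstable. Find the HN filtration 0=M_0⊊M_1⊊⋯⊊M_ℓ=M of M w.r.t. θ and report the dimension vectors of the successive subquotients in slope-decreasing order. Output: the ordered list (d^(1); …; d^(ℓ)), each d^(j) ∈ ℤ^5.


Via rank(M_{q-1}∘⋯∘M_p): M ≅ I[1,5], I[2,3], I[2,4].
μ_θ-semistable layers: μ^(1)=19; μ^(2)=7/3; μ^(3)=-9

((0, 1, 1, 0, 0); (0, 1, 1, 1, 0); (1, 1, 1, 1, 1))


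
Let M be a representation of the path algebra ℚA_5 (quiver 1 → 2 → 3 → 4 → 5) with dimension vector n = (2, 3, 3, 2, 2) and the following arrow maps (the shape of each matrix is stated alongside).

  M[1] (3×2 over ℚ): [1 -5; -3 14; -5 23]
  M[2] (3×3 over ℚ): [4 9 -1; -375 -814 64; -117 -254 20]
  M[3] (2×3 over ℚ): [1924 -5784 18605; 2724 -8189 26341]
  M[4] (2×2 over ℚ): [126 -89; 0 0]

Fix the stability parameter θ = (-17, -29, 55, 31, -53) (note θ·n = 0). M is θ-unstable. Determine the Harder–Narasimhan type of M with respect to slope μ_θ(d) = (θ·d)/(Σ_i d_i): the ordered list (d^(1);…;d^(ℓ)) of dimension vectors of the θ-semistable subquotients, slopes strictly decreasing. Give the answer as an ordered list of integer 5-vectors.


Barcode: M ≅ I[1,3], I[1,4], I[2,2], I[3,5], I[5,5]. HN layers by μ_θ (6 steps, strictly decreasing):
  μ^(1)=55; μ^(2)=43; μ^(3)=11; μ^(4)=-23; μ^(5)=-29; μ^(6)=-53

((0, 0, 1, 0, 0); (0, 0, 1, 1, 0); (0, 0, 1, 1, 1); (2, 2, 0, 0, 0); (0, 1, 0, 0, 0); (0, 0, 0, 0, 1))


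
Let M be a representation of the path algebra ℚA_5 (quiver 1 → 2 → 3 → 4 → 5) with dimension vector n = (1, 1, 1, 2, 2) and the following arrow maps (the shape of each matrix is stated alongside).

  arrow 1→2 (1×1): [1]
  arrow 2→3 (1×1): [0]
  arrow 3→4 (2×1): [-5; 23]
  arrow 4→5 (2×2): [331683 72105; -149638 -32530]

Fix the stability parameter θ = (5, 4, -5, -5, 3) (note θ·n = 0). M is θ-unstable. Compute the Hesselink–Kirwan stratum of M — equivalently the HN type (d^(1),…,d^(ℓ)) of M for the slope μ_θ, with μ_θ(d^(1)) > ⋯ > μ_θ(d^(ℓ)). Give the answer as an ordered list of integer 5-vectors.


Via rank(M_{q-1}∘⋯∘M_p): M ≅ I[1,2], I[3,4], I[4,5], I[5,5].
μ_θ-semistable layers: μ^(1)=9/2; μ^(2)=3; μ^(3)=-5

((1, 1, 0, 0, 0); (0, 0, 0, 0, 2); (0, 0, 1, 2, 0))


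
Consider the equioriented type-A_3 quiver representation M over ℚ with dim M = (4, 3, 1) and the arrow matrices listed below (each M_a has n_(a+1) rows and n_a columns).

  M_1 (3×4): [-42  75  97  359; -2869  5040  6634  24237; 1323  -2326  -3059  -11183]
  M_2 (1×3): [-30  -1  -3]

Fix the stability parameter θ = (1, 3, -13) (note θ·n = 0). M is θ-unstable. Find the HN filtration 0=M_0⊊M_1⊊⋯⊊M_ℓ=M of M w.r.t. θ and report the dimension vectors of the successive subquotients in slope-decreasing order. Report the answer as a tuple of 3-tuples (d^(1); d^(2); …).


Barcode: M ≅ I[1,1], I[1,2]^2, I[1,3]. HN layers by μ_θ (3 steps, strictly decreasing):
  μ^(1)=3; μ^(2)=1; μ^(3)=-3

((0, 2, 0); (3, 0, 0); (1, 1, 1))


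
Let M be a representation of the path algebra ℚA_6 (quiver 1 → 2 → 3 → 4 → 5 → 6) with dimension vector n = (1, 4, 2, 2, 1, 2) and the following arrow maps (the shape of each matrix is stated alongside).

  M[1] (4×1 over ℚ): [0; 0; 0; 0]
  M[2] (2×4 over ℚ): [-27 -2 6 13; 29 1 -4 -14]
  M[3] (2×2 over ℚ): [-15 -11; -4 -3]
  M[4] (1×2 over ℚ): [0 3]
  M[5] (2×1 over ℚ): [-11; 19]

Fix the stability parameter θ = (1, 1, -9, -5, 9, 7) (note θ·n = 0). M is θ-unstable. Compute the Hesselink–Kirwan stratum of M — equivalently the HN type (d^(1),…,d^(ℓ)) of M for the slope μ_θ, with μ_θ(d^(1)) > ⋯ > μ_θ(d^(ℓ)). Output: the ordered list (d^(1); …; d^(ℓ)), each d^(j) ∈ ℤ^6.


Via rank(M_{q-1}∘⋯∘M_p): M ≅ I[1,1], I[2,2]^2, I[2,4], I[2,6], I[6,6].
μ_θ-semistable layers: μ^(1)=8; μ^(2)=7; μ^(3)=1; μ^(4)=-13/3

((0, 0, 0, 0, 1, 1); (0, 0, 0, 0, 0, 1); (1, 2, 0, 0, 0, 0); (0, 2, 2, 2, 0, 0))


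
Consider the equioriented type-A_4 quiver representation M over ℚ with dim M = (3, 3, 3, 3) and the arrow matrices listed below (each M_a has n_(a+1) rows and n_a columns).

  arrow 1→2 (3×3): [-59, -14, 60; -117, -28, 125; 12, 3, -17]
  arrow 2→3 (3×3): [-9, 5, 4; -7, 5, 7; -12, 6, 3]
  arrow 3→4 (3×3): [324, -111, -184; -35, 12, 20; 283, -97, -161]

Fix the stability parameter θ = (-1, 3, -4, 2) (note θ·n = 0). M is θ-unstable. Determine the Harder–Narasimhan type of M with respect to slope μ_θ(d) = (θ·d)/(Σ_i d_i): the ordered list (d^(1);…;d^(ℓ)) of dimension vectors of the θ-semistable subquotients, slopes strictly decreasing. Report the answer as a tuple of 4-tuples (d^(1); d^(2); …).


Barcode: M ≅ I[1,2], I[1,4]^2, I[3,4]. HN layers by μ_θ (5 steps, strictly decreasing):
  μ^(1)=3; μ^(2)=2; μ^(3)=-1/2; μ^(4)=-1; μ^(5)=-4

((0, 1, 0, 0); (0, 0, 0, 3); (0, 2, 2, 0); (3, 0, 0, 0); (0, 0, 1, 0))


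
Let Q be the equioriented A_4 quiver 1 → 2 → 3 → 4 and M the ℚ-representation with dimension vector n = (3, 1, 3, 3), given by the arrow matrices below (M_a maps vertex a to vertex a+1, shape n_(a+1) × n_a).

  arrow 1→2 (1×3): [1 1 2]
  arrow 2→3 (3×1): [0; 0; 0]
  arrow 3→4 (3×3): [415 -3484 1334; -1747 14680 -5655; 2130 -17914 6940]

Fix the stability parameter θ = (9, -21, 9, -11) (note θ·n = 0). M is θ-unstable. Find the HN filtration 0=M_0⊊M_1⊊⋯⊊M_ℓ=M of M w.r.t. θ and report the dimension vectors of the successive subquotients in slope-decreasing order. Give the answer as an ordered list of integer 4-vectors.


Barcode: M ≅ I[1,1]^2, I[1,2], I[3,4]^3. HN layers by μ_θ (3 steps, strictly decreasing):
  μ^(1)=9; μ^(2)=-1; μ^(3)=-6

((2, 0, 0, 0); (0, 0, 3, 3); (1, 1, 0, 0))


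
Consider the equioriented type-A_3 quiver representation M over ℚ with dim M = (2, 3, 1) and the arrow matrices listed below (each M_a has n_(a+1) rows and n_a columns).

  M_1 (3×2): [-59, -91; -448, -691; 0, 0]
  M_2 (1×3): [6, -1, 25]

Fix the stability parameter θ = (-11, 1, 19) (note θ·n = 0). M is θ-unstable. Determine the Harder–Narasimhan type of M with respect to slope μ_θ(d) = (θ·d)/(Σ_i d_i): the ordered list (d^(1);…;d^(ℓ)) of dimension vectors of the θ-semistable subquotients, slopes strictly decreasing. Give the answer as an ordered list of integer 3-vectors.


Interval decomposition of M: I[1,2], I[1,3], I[2,2].
HN type (ℓ=3): μ^(1)=19; μ^(2)=1; μ^(3)=-11

((0, 0, 1); (0, 3, 0); (2, 0, 0))


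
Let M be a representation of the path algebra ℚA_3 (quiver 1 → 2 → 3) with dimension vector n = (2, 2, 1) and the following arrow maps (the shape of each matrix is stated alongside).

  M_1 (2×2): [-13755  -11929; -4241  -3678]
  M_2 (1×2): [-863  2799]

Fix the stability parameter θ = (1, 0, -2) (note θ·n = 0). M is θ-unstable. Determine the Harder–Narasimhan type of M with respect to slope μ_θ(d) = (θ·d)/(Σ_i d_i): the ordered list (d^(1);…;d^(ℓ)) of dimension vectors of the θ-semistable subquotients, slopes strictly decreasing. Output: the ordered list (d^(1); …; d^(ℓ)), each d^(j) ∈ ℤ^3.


Interval decomposition of M: I[1,2], I[1,3].
HN type (ℓ=2): μ^(1)=1/2; μ^(2)=-1/3

((1, 1, 0); (1, 1, 1))


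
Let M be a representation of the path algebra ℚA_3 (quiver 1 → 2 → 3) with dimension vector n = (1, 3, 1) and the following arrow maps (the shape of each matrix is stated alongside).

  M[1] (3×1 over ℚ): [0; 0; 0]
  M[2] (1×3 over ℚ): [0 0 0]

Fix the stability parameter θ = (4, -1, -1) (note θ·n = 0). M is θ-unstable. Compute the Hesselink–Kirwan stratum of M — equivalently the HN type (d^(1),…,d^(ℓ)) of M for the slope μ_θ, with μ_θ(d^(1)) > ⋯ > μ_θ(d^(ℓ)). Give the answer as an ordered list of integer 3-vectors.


Barcode: M ≅ I[1,1], I[2,2]^3, I[3,3]. HN layers by μ_θ (2 steps, strictly decreasing):
  μ^(1)=4; μ^(2)=-1

((1, 0, 0); (0, 3, 1))


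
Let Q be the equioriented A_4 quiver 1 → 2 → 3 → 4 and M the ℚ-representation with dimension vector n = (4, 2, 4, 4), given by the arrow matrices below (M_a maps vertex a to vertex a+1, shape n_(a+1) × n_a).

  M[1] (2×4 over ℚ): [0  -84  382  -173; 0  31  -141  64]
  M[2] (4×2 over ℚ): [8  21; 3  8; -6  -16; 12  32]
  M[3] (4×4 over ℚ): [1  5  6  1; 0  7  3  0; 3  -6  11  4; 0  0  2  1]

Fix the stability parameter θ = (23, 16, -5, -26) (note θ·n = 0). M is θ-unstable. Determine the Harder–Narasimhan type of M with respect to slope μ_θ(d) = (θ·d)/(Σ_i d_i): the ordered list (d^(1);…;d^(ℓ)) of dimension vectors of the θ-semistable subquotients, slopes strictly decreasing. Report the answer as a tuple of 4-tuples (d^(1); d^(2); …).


Barcode: M ≅ I[1,1]^2, I[1,4]^2, I[3,3], I[3,4], I[4,4]. HN layers by μ_θ (5 steps, strictly decreasing):
  μ^(1)=23; μ^(2)=2; μ^(3)=-5; μ^(4)=-31/2; μ^(5)=-26

((2, 0, 0, 0); (2, 2, 2, 2); (0, 0, 1, 0); (0, 0, 1, 1); (0, 0, 0, 1))


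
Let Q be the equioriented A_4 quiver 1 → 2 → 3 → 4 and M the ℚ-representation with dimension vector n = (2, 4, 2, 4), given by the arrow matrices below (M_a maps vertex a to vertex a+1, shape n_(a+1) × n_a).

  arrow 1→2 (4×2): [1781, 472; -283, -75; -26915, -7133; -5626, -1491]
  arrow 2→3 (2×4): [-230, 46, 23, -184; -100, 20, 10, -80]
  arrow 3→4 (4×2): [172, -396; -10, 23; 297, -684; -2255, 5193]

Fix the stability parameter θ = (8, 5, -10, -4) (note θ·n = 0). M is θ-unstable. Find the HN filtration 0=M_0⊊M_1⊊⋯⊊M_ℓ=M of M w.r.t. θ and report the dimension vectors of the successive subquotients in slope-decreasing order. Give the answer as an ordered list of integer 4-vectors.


Barcode: M ≅ I[1,2], I[1,4], I[2,2]^2, I[3,4], I[4,4]^2. HN layers by μ_θ (5 steps, strictly decreasing):
  μ^(1)=13/2; μ^(2)=5; μ^(3)=-1/4; μ^(4)=-4; μ^(5)=-10

((1, 1, 0, 0); (0, 2, 0, 0); (1, 1, 1, 1); (0, 0, 0, 3); (0, 0, 1, 0))


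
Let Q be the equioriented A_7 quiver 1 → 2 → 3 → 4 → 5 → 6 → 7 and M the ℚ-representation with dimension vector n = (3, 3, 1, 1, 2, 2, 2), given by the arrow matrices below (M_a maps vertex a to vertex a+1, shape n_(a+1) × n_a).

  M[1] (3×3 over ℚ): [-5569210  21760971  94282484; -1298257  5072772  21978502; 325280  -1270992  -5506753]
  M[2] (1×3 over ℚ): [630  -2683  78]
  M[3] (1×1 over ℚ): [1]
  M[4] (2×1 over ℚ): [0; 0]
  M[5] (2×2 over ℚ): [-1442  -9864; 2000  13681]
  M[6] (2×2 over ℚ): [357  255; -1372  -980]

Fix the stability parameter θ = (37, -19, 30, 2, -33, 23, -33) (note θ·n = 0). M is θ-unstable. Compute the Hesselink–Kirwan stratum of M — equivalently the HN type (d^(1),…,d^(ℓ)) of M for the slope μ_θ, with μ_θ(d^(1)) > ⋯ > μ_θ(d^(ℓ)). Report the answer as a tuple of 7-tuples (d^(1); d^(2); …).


Via rank(M_{q-1}∘⋯∘M_p): M ≅ I[1,2]^2, I[1,4], I[5,6], I[5,7], I[7,7].
μ_θ-semistable layers: μ^(1)=23; μ^(2)=16; μ^(3)=9; μ^(4)=-5; μ^(5)=-33

((0, 0, 0, 0, 0, 1, 0); (0, 0, 1, 1, 0, 0, 0); (3, 3, 0, 0, 0, 0, 0); (0, 0, 0, 0, 0, 1, 1); (0, 0, 0, 0, 2, 0, 1))


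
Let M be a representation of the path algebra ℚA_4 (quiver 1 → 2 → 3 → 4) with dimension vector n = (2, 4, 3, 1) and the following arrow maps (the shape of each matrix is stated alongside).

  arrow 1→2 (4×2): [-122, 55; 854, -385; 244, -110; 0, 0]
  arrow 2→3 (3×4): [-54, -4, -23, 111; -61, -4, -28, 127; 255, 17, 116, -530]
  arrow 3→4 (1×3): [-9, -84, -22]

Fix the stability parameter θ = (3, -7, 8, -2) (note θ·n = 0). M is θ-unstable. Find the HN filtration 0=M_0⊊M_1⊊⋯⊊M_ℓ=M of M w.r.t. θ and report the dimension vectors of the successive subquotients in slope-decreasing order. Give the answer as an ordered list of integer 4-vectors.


Barcode: M ≅ I[1,1], I[1,3], I[2,2], I[2,3], I[2,4]. HN layers by μ_θ (4 steps, strictly decreasing):
  μ^(1)=8; μ^(2)=3; μ^(3)=-2; μ^(4)=-7

((0, 0, 2, 0); (1, 0, 1, 1); (1, 1, 0, 0); (0, 3, 0, 0))


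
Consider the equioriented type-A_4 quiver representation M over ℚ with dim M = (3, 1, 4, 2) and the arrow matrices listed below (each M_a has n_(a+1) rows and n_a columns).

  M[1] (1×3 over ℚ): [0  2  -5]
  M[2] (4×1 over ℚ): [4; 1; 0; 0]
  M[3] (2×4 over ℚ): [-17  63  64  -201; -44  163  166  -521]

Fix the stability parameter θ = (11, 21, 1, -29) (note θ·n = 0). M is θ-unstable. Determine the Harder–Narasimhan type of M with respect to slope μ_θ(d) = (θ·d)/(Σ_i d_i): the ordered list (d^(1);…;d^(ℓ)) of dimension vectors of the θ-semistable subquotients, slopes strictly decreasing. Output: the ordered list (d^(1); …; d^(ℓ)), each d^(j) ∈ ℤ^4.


Interval decomposition of M: I[1,1]^2, I[1,4], I[3,3]^2, I[3,4].
HN type (ℓ=3): μ^(1)=11; μ^(2)=1; μ^(3)=-14

((2, 0, 0, 0); (1, 1, 3, 1); (0, 0, 1, 1))


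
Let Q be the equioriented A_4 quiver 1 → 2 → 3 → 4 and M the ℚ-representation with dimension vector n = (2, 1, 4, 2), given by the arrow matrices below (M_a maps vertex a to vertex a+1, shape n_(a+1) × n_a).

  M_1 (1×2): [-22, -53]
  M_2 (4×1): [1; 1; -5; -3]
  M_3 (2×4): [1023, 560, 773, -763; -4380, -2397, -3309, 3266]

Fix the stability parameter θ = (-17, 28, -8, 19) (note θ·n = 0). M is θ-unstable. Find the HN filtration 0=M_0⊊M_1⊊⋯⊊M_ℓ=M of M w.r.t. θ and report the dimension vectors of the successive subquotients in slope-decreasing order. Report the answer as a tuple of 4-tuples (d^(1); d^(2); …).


Via rank(M_{q-1}∘⋯∘M_p): M ≅ I[1,1], I[1,4], I[3,3]^2, I[3,4].
μ_θ-semistable layers: μ^(1)=19; μ^(2)=10; μ^(3)=-8; μ^(4)=-17

((0, 0, 0, 2); (0, 1, 1, 0); (0, 0, 3, 0); (2, 0, 0, 0))


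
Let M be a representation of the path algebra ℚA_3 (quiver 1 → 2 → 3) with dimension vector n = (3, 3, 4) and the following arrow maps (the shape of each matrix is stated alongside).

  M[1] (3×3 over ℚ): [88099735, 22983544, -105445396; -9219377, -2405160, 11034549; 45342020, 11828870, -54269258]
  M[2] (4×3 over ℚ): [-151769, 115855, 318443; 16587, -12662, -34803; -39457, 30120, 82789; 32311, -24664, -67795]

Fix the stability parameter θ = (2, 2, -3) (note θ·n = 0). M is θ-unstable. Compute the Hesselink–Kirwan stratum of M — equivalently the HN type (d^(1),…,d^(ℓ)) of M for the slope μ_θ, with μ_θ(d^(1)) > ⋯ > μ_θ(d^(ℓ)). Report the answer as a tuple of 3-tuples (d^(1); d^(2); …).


Barcode: M ≅ I[1,2], I[1,3]^2, I[3,3]^2. HN layers by μ_θ (3 steps, strictly decreasing):
  μ^(1)=2; μ^(2)=1/3; μ^(3)=-3

((1, 1, 0); (2, 2, 2); (0, 0, 2))


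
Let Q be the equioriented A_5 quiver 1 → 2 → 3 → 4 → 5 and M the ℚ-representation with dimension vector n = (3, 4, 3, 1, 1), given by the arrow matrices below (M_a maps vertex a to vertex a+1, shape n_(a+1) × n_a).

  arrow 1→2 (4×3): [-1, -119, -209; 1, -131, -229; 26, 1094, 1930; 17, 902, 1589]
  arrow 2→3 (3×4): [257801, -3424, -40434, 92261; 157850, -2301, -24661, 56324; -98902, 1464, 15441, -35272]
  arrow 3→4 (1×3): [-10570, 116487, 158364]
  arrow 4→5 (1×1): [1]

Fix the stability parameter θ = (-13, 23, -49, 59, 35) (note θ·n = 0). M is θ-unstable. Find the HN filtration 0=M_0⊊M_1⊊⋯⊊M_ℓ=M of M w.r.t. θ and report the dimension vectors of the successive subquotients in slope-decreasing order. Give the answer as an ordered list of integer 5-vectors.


Barcode: M ≅ I[1,2], I[1,3], I[1,5], I[2,3]. HN layers by μ_θ (3 steps, strictly decreasing):
  μ^(1)=47; μ^(2)=23; μ^(3)=-13

((0, 0, 0, 1, 1); (0, 1, 0, 0, 0); (3, 3, 3, 0, 0))


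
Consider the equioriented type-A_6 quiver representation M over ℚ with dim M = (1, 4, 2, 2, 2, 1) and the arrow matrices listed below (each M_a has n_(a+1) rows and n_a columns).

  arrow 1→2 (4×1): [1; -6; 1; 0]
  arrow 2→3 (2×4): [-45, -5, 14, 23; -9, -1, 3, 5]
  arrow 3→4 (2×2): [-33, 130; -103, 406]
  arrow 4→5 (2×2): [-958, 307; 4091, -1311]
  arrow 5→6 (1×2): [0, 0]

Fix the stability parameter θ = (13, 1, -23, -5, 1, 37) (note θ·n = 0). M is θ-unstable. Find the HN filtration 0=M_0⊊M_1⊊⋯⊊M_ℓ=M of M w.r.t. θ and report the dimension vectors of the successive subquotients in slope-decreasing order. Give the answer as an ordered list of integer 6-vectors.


Via rank(M_{q-1}∘⋯∘M_p): M ≅ I[1,5], I[2,2]^2, I[2,5], I[6,6].
μ_θ-semistable layers: μ^(1)=37; μ^(2)=1; μ^(3)=-7/2; μ^(4)=-5; μ^(5)=-11

((0, 0, 0, 0, 0, 1); (0, 2, 0, 0, 2, 0); (1, 1, 1, 1, 0, 0); (0, 0, 0, 1, 0, 0); (0, 1, 1, 0, 0, 0))


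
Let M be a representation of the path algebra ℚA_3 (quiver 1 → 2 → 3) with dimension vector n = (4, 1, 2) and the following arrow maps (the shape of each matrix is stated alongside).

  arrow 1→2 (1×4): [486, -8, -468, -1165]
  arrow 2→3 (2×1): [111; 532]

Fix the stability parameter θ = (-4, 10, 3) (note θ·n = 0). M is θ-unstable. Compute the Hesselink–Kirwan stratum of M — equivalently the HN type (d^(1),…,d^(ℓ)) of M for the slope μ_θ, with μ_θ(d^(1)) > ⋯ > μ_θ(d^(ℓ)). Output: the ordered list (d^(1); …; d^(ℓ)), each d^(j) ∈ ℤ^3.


Interval decomposition of M: I[1,1]^3, I[1,3], I[3,3].
HN type (ℓ=3): μ^(1)=13/2; μ^(2)=3; μ^(3)=-4

((0, 1, 1); (0, 0, 1); (4, 0, 0))


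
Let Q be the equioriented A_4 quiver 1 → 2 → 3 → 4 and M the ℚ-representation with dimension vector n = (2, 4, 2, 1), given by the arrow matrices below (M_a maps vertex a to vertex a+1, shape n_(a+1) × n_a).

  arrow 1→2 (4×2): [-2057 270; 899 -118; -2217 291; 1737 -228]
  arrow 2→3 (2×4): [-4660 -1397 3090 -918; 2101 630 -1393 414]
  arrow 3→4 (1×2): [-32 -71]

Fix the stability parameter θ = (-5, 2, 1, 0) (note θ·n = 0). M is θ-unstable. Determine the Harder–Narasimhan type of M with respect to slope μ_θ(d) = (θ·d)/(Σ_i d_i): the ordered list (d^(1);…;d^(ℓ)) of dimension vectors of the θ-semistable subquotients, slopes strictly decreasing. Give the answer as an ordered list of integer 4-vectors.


Interval decomposition of M: I[1,3], I[1,4], I[2,2]^2.
HN type (ℓ=4): μ^(1)=2; μ^(2)=3/2; μ^(3)=1; μ^(4)=-5

((0, 2, 0, 0); (0, 1, 1, 0); (0, 1, 1, 1); (2, 0, 0, 0))


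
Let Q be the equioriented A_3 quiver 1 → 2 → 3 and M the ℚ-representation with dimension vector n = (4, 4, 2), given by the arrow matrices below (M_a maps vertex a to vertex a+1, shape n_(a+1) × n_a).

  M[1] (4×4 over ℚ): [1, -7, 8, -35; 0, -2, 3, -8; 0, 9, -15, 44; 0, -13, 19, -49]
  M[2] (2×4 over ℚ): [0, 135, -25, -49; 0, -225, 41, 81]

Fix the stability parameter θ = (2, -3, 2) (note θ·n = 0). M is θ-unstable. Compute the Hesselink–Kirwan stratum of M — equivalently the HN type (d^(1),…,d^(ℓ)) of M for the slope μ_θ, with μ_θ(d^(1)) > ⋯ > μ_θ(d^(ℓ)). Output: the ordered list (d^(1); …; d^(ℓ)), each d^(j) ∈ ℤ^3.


Interval decomposition of M: I[1,2]^2, I[1,3]^2.
HN type (ℓ=2): μ^(1)=2; μ^(2)=-1/2

((0, 0, 2); (4, 4, 0))
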